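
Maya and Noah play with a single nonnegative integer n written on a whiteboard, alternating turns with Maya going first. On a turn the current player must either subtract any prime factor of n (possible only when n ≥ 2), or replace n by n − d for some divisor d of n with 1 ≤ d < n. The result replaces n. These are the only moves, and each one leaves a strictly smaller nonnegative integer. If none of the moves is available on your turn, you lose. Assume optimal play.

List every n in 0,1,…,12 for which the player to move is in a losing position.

Use the standard recursion: the mover loses at a terminal position; elsewhere, the mover wins exactly when some move hands the opponent an L position.
n=0: no move → L
n=1: no move → L
n=2: W (go to 0, an L position)
n=3: W (go to 0, an L position)
n=4: L (options 2(W), 3(W) are all W)
n=5: W (go to 0, an L position)
n=6: W (go to 4, an L position)
n=7: W (go to 0, an L position)
n=8: W (go to 4, an L position)
n=9: L (options 6(W), 8(W) are all W)
n=10: W (go to 9, an L position)
n=11: W (go to 0, an L position)
n=12: W (go to 9, an L position)
The losing starting values of n are exactly the entries labelled L in this table (4 of them).

0, 1, 4, 9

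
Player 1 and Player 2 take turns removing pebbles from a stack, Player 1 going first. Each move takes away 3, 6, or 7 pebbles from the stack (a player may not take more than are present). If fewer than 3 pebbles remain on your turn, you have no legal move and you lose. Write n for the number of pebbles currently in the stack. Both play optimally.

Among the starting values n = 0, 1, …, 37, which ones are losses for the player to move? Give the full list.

0, 1, 2, 10, 11, 12, 20, 21, 22, 30, 31, 32

Classify positions by backward induction: terminal positions (no move available) are L. From any other position, the mover wins iff some move reaches an L.
n=0: no move → L
n=1: no move → L
n=2: no move → L
n=3: W (go to 0, an L position)
n=4: W (go to 1, an L position)
n=5: W (go to 2, an L position)
n=6: W (go to 0, an L position)
n=7: W (go to 1, an L position)
n=8: W (go to 2, an L position)
n=9: W (go to 2, an L position)
n=10: L (options 7(W), 4(W), 3(W) are all W)
n=11: L (options 8(W), 5(W), 4(W) are all W)
n=12: L (options 9(W), 6(W), 5(W) are all W)
n=13: W (go to 10, an L position)
n=14: W (go to 11, an L position)
n=15: W (go to 12, an L position)
n=16: W (go to 10, an L position)
n=17: W (go to 11, an L position)
n=18: W (go to 12, an L position)
n=19: W (go to 12, an L position)
n=20: L (options 17(W), 14(W), 13(W) are all W)
n=21: L (options 18(W), 15(W), 14(W) are all W)
n=22: L (options 19(W), 16(W), 15(W) are all W)
n=23: W (go to 20, an L position)
n=24: W (go to 21, an L position)
n=25: W (go to 22, an L position)
n=26: W (go to 20, an L position)
n=27: W (go to 21, an L position)
n=28: W (go to 22, an L position)
n=29: W (go to 22, an L position)
n=30: L (options 27(W), 24(W), 23(W) are all W)
n=31: L (options 28(W), 25(W), 24(W) are all W)
n=32: L (options 29(W), 26(W), 25(W) are all W)
n=33: W (go to 30, an L position)
n=34: W (go to 31, an L position)
n=35: W (go to 32, an L position)
n=36: W (go to 30, an L position)
n=37: W (go to 31, an L position)
The losing starting values of n are exactly the entries labelled L in this table (12 of them).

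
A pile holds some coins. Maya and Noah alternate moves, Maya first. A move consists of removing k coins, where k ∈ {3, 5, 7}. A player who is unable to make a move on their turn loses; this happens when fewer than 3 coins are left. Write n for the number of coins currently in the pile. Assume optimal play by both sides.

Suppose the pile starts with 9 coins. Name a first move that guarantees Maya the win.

Classify positions by backward induction: terminal positions (no move available) are L. From any other position, the mover wins iff some move reaches an L.
n=0: no move → L
n=1: no move → L
n=2: no move → L
n=3: →0(L), so W
n=4: →1(L), so W
n=5: →2(L), so W
n=6: →1(L), so W
n=7: →2(L), so W
n=8: →1(L), so W
n=9: →2(L), so W
From 9, the L positions reachable in one move are: 2.

Remove 7, leaving 2.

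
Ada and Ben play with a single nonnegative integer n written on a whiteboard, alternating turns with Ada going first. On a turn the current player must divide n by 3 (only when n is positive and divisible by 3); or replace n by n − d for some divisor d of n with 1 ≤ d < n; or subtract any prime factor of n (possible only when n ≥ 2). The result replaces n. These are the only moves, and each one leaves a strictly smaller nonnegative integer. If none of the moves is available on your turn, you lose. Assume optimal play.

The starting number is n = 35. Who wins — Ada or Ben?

Positions with no move are L. A position that does have a move is losing for the player to move precisely when every available move leads to a winning position for the opponent. Fill in the labels:
n=0: no move → L
n=1: no move → L
n=2: can move to 0, which is L ⇒ W
n=3: can move to 0, which is L ⇒ W
n=4: moves to 2(W), 3(W); every one is W ⇒ L
n=5: can move to 0, which is L ⇒ W
n=6: can move to 4, which is L ⇒ W
n=7: can move to 0, which is L ⇒ W
n=8: can move to 4, which is L ⇒ W
n=9: moves to 3(W), 6(W), 8(W); every one is W ⇒ L
n=10: can move to 9, which is L ⇒ W
n=11: can move to 0, which is L ⇒ W
n=12: can move to 4, which is L ⇒ W
n=13: can move to 0, which is L ⇒ W
n=14: moves to 7(W), 12(W), 13(W); every one is W ⇒ L
n=15: can move to 14, which is L ⇒ W
n=16: can move to 14, which is L ⇒ W
n=17: can move to 0, which is L ⇒ W
n=18: can move to 9, which is L ⇒ W
n=19: can move to 0, which is L ⇒ W
n=20: moves to 10(W), 15(W), 16(W), 18(W), 19(W); every one is W ⇒ L
n=21: can move to 14, which is L ⇒ W
n=22: can move to 20, which is L ⇒ W
n=23: can move to 0, which is L ⇒ W
n=24: can move to 20, which is L ⇒ W
n=25: can move to 20, which is L ⇒ W
n=26: moves to 13(W), 24(W), 25(W); every one is W ⇒ L
n=27: can move to 9, which is L ⇒ W
n=28: can move to 14, which is L ⇒ W
n=29: can move to 0, which is L ⇒ W
n=30: can move to 20, which is L ⇒ W
n=31: can move to 0, which is L ⇒ W
n=32: moves to 16(W), 24(W), 28(W), 30(W), 31(W); every one is W ⇒ L
n=33: can move to 32, which is L ⇒ W
n=34: can move to 32, which is L ⇒ W
n=35: moves to 28(W), 30(W), 34(W); every one is W ⇒ L
The starting position 35 is L: whatever Ada does, the opponent receives a W position.

Ben wins.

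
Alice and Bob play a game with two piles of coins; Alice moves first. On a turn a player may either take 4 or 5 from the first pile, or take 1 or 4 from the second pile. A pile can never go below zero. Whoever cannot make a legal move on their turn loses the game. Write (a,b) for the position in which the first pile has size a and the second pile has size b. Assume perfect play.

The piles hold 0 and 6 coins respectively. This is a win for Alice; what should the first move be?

Label each position W (a win for the player to move) or L (a loss). A position with no legal move is L; any other position is W exactly when some move reaches an L, and L when every move reaches a W.
No move ever increases a pile, so every position that can arise here has a ≤ 0 and b ≤ 6; it is enough to label the cells with 0 ≤ a ≤ 0 and 0 ≤ b ≤ 6.
Every move lowers a or b (never raises either), so fill the grid row by row in increasing a, and left to right within a row: each cell's successors are then already labelled.
      b=0  b=1  b=2  b=3  b=4  b=5  b=6
a=0:    L    W    L    W    W    L    W
Cells with no legal move (terminal, hence L): (0,0).
The remaining L cells, each justified by listing all of its moves:
(0,2): the only move is to (0,1)(W), a W ⇒ L
(0,5): moves to (0,4)(W), (0,1)(W); every one is W ⇒ L
Every other cell has at least one move into one of the L cells above, so it is W.
From (0,6), the L positions reachable in one move are: (0,5), (0,2). Any move reaching one of these is winning.

Move to (0,5).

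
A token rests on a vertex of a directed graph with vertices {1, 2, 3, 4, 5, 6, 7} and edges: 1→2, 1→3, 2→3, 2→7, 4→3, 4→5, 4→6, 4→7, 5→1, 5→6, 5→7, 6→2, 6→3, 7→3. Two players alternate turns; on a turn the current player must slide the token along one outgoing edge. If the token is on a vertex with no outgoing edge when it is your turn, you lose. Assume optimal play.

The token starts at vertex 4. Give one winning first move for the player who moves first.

Move to 5.

Classify positions by backward induction: terminal positions (no move available) are L. From any other position, the mover wins iff some move reaches an L.
Every edge goes from a vertex to one that appears earlier in the order 3, 7, 2, 1, 6, 5, 4, so processing vertices in that order labels each vertex after all of its successors.
3: no outgoing edge → L
7: can move to 3, which is L ⇒ W
2: can move to 3, which is L ⇒ W
1: can move to 3, which is L ⇒ W
6: can move to 3, which is L ⇒ W
5: moves to 6(W), 1(W), 7(W); every one is W ⇒ L
4: can move to 5, which is L ⇒ W
From 4, the L positions reachable in one move are: 5, 3. Any move reaching one of these is winning.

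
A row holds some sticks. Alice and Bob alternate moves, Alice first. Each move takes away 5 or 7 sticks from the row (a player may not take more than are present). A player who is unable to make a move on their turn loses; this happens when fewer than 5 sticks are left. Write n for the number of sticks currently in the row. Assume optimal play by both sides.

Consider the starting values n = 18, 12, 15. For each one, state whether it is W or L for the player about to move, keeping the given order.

Classify positions by backward induction: terminal positions (no move available) are L. From any other position, the mover wins iff some move reaches an L.
n=0: no move → L
n=1: no move → L
n=2: no move → L
n=3: no move → L
n=4: no move → L
n=5: →0(L), so W
n=6: →1(L), so W
n=7: →2(L), so W
n=8: →3(L), so W
n=9: →4(L), so W
n=10: →3(L), so W
n=11: →4(L), so W
n=12: →7(W), 5(W) — all W, so L
n=13: →8(W), 6(W) — all W, so L
n=14: →9(W), 7(W) — all W, so L
n=15: →10(W), 8(W) — all W, so L
n=16: →11(W), 9(W) — all W, so L
n=17: →12(L), so W
n=18: →13(L), so W

18: W, 12: L, 15: L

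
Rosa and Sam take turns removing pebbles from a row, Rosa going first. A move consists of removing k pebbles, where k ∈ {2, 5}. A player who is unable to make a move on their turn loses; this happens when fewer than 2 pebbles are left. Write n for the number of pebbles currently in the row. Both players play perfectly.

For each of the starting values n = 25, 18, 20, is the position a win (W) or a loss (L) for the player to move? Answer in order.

Use the standard recursion: the mover loses at a terminal position; elsewhere, the mover wins exactly when some move hands the opponent an L position.
n=0: no move → L
n=1: no move → L
n=2: →0(L), so W
n=3: →1(L), so W
n=4: →2(W) only, which is W, so L
n=5: →0(L), so W
n=6: →4(L), so W
n=7: →5(W), 2(W) — all W, so L
n=8: →6(W), 3(W) — all W, so L
n=9: →7(L), so W
n=10: →8(L), so W
n=11: →9(W), 6(W) — all W, so L
n=12: →7(L), so W
n=13: →11(L), so W
n=14: →12(W), 9(W) — all W, so L
n=15: →13(W), 10(W) — all W, so L
n=16: →14(L), so W
n=17: →15(L), so W
n=18: →16(W), 13(W) — all W, so L
n=19: →14(L), so W
n=20: →18(L), so W
n=21: →19(W), 16(W) — all W, so L
n=22: →20(W), 17(W) — all W, so L
n=23: →21(L), so W
n=24: →22(L), so W
n=25: →23(W), 20(W) — all W, so L

25: L, 18: L, 20: W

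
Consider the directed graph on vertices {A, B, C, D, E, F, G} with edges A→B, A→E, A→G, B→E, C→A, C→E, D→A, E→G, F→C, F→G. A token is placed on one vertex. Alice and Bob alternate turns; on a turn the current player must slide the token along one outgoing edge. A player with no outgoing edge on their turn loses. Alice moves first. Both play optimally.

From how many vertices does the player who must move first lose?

Work bottom-up. With no move the player to move loses. Otherwise the position is W if at least one move leads to an L position for the opponent, and L if every move leads to a W.
Every edge goes from a vertex to one that appears earlier in the order G, E, B, A, C, D, F, so processing vertices in that order labels each vertex after all of its successors.
G: no outgoing edge → L
E: →G(L), so W
B: →E(W) only, which is W, so L
A: →B(L), so W
C: →A(W), E(W) — all W, so L
D: →A(W) only, which is W, so L
F: →C(L), so W
The L vertices are B, C, D, G; that is 4 in all.

4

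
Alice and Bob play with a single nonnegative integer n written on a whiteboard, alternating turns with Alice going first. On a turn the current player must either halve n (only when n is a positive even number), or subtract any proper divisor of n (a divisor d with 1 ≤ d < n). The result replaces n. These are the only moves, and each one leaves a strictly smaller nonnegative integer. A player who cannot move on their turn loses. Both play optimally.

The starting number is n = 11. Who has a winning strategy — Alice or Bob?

Build the W/L table. Terminal = L. A non-terminal position is W if it has a move to some L; otherwise it is L.
n=0: no move → L
n=1: no move → L
n=2: can move to 1, which is L ⇒ W
n=3: the only move is to 2(W), a W ⇒ L
n=4: can move to 3, which is L ⇒ W
n=5: the only move is to 4(W), a W ⇒ L
n=6: can move to 3, which is L ⇒ W
n=7: the only move is to 6(W), a W ⇒ L
n=8: can move to 7, which is L ⇒ W
n=9: moves to 6(W), 8(W); every one is W ⇒ L
n=10: can move to 5, which is L ⇒ W
n=11: the only move is to 10(W), a W ⇒ L
Every move from 11 reaches a W position, so the mover loses.

Bob wins.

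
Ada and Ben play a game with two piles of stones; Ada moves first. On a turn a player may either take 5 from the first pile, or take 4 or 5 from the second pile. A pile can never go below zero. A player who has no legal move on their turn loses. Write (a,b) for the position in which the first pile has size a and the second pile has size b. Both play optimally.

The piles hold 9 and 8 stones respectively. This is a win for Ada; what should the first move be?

Build the W/L table. Terminal = L. A non-terminal position is W if it has a move to some L; otherwise it is L.
No move ever increases a pile, so every position that can arise here has a ≤ 9 and b ≤ 8; it is enough to label the cells with 0 ≤ a ≤ 9 and 0 ≤ b ≤ 8.
Every move lowers a or b (never raises either), so fill the grid row by row in increasing a, and left to right within a row: each cell's successors are then already labelled.
      b=0  b=1  b=2  b=3  b=4  b=5  b=6  b=7  b=8
a=0:    L    L    L    L    W    W    W    W    W
a=1:    L    L    L    L    W    W    W    W    W
a=2:    L    L    L    L    W    W    W    W    W
a=3:    L    L    L    L    W    W    W    W    W
a=4:    L    L    L    L    W    W    W    W    W
a=5:    W    W    W    W    L    L    L    L    W
a=6:    W    W    W    W    L    L    L    L    W
a=7:    W    W    W    W    L    L    L    L    W
a=8:    W    W    W    W    L    L    L    L    W
a=9:    W    W    W    W    L    L    L    L    W
Cells with no legal move (terminal, hence L): (0,0), (0,1), (0,2), (0,3), (1,0), (1,1), (1,2), (1,3), (2,0), (2,1), (2,2), (2,3), (3,0), (3,1), (3,2), (3,3), (4,0), (4,1), (4,2), (4,3).
The remaining L cells, each justified by listing all of its moves:
(5,4): →(0,4)(W), (5,0)(W) — all W, so L
(5,5): →(0,5)(W), (5,1)(W), (5,0)(W) — all W, so L
(5,6): →(0,6)(W), (5,2)(W), (5,1)(W) — all W, so L
(5,7): →(0,7)(W), (5,3)(W), (5,2)(W) — all W, so L
(6,4): →(1,4)(W), (6,0)(W) — all W, so L
(6,5): →(1,5)(W), (6,1)(W), (6,0)(W) — all W, so L
(6,6): →(1,6)(W), (6,2)(W), (6,1)(W) — all W, so L
(6,7): →(1,7)(W), (6,3)(W), (6,2)(W) — all W, so L
(7,4): →(2,4)(W), (7,0)(W) — all W, so L
(7,5): →(2,5)(W), (7,1)(W), (7,0)(W) — all W, so L
(7,6): →(2,6)(W), (7,2)(W), (7,1)(W) — all W, so L
(7,7): →(2,7)(W), (7,3)(W), (7,2)(W) — all W, so L
(8,4): →(3,4)(W), (8,0)(W) — all W, so L
(8,5): →(3,5)(W), (8,1)(W), (8,0)(W) — all W, so L
(8,6): →(3,6)(W), (8,2)(W), (8,1)(W) — all W, so L
(8,7): →(3,7)(W), (8,3)(W), (8,2)(W) — all W, so L
(9,4): →(4,4)(W), (9,0)(W) — all W, so L
(9,5): →(4,5)(W), (9,1)(W), (9,0)(W) — all W, so L
(9,6): →(4,6)(W), (9,2)(W), (9,1)(W) — all W, so L
(9,7): →(4,7)(W), (9,3)(W), (9,2)(W) — all W, so L
Every other cell has at least one move into one of the L cells above, so it is W.
From (9,8), the L positions reachable in one move are: (9,4).

Move to (9,4).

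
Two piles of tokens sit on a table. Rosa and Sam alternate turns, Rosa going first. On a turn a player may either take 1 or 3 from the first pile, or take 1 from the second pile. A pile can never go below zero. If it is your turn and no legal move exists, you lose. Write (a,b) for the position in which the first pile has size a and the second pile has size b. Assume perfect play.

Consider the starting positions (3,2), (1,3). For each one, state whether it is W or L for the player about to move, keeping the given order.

(3,2): W, (1,3): L

Compute win/loss labels from the base case upward. A position with no move is L. Any other position is W if it can reach an L in one move, else L.
No move ever increases a pile, so every position that can arise here has a ≤ 3 and b ≤ 3; it is enough to label the cells with 0 ≤ a ≤ 3 and 0 ≤ b ≤ 3.
Every move lowers a or b (never raises either), so fill the grid row by row in increasing a, and left to right within a row: each cell's successors are then already labelled.
      b=0  b=1  b=2  b=3
a=0:    L    W    L    W
a=1:    W    L    W    L
a=2:    L    W    L    W
a=3:    W    L    W    L
Cells with no legal move (terminal, hence L): (0,0).
The remaining L cells, each justified by listing all of its moves:
(0,2): L (sole option (0,1)(W) is W)
(1,1): L (options (0,1)(W), (1,0)(W) are all W)
(1,3): L (options (0,3)(W), (1,2)(W) are all W)
(2,0): L (sole option (1,0)(W) is W)
(2,2): L (options (1,2)(W), (2,1)(W) are all W)
(3,1): L (options (2,1)(W), (0,1)(W), (3,0)(W) are all W)
(3,3): L (options (2,3)(W), (0,3)(W), (3,2)(W) are all W)
Every other cell has at least one move into one of the L cells above, so it is W.
(3,2): the move to (2,2) reaches an L cell, so W
(1,3): one of the L cells justified above, so L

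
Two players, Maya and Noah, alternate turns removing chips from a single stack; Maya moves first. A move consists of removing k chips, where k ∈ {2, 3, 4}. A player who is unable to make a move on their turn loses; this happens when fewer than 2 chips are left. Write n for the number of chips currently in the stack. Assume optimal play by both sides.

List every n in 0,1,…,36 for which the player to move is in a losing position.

Label each position W (a win for the player to move) or L (a loss). A position with no legal move is L; any other position is W exactly when some move reaches an L, and L when every move reaches a W.
n=0: no move → L
n=1: no move → L
n=2: →0(L), so W
n=3: →1(L), so W
n=4: →1(L), so W
n=5: →1(L), so W
n=6: →4(W), 3(W), 2(W) — all W, so L
n=7: →5(W), 4(W), 3(W) — all W, so L
n=8: →6(L), so W
n=9: →7(L), so W
n=10: →7(L), so W
n=11: →7(L), so W
n=12: →10(W), 9(W), 8(W) — all W, so L
n=13: →11(W), 10(W), 9(W) — all W, so L
n=14: →12(L), so W
n=15: →13(L), so W
n=16: →13(L), so W
n=17: →13(L), so W
n=18: →16(W), 15(W), 14(W) — all W, so L
n=19: →17(W), 16(W), 15(W) — all W, so L
n=20: →18(L), so W
n=21: →19(L), so W
n=22: →19(L), so W
n=23: →19(L), so W
n=24: →22(W), 21(W), 20(W) — all W, so L
n=25: →23(W), 22(W), 21(W) — all W, so L
n=26: →24(L), so W
n=27: →25(L), so W
n=28: →25(L), so W
n=29: →25(L), so W
n=30: →28(W), 27(W), 26(W) — all W, so L
n=31: →29(W), 28(W), 27(W) — all W, so L
n=32: →30(L), so W
n=33: →31(L), so W
n=34: →31(L), so W
n=35: →31(L), so W
n=36: →34(W), 33(W), 32(W) — all W, so L
Reading off the rows marked L gives the requested list; there are 13 such values of n.

0, 1, 6, 7, 12, 13, 18, 19, 24, 25, 30, 31, 36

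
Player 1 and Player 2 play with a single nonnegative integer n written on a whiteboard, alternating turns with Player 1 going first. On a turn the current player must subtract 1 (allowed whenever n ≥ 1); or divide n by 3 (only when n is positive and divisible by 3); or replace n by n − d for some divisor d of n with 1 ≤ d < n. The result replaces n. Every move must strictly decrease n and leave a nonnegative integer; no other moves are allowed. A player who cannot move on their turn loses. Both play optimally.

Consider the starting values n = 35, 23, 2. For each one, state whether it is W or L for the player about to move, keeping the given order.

35: W, 23: L, 2: L

Classify positions by backward induction: terminal positions (no move available) are L. From any other position, the mover wins iff some move reaches an L.
n=0: no move → L
n=1: W (go to 0, an L position)
n=2: L (sole option 1(W) is W)
n=3: W (go to 2, an L position)
n=4: W (go to 2, an L position)
n=5: L (sole option 4(W) is W)
n=6: W (go to 2, an L position)
n=7: L (sole option 6(W) is W)
n=8: W (go to 7, an L position)
n=9: L (options 3(W), 6(W), 8(W) are all W)
n=10: W (go to 5, an L position)
n=11: L (sole option 10(W) is W)
n=12: W (go to 9, an L position)
n=13: L (sole option 12(W) is W)
n=14: W (go to 7, an L position)
n=15: W (go to 5, an L position)
n=16: L (options 8(W), 12(W), 14(W), 15(W) are all W)
n=17: W (go to 16, an L position)
n=18: W (go to 9, an L position)
n=19: L (sole option 18(W) is W)
n=20: W (go to 16, an L position)
n=21: W (go to 7, an L position)
n=22: W (go to 11, an L position)
n=23: L (sole option 22(W) is W)
n=24: W (go to 16, an L position)
n=25: L (options 20(W), 24(W) are all W)
n=26: W (go to 13, an L position)
n=27: W (go to 9, an L position)
n=28: L (options 14(W), 21(W), 24(W), 26(W), 27(W) are all W)
n=29: W (go to 28, an L position)
n=30: W (go to 25, an L position)
n=31: L (sole option 30(W) is W)
n=32: W (go to 16, an L position)
n=33: W (go to 11, an L position)
n=34: L (options 17(W), 32(W), 33(W) are all W)
n=35: W (go to 28, an L position)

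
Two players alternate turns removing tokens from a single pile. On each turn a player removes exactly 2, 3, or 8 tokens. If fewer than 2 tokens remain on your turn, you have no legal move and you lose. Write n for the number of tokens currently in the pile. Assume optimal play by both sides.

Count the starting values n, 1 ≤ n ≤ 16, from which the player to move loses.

Build the W/L table. Terminal = L. A non-terminal position is W if it has a move to some L; otherwise it is L.
n=0: no move → L
n=1: no move → L
n=2: reaches L-position 0 → W
n=3: reaches L-position 1 → W
n=4: reaches L-position 1 → W
n=5: only reaches 3(W), 2(W), all W → L
n=6: only reaches 4(W), 3(W), all W → L
n=7: reaches L-position 5 → W
n=8: reaches L-position 6 → W
n=9: reaches L-position 6 → W
n=10: only reaches 8(W), 7(W), 2(W), all W → L
n=11: only reaches 9(W), 8(W), 3(W), all W → L
n=12: reaches L-position 10 → W
n=13: reaches L-position 11 → W
n=14: reaches L-position 11 → W
n=15: only reaches 13(W), 12(W), 7(W), all W → L
n=16: only reaches 14(W), 13(W), 8(W), all W → L
L entries with 1 ≤ n ≤ 16 (n=0 is outside the asked range and is not counted): n = 1, 5, 6, 10, 11, 15, 16; that makes 7.

7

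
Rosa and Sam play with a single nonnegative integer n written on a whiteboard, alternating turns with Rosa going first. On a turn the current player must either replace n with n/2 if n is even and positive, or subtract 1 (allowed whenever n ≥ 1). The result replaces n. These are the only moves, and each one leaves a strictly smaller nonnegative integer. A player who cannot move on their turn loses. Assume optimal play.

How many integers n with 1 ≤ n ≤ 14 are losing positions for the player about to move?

Label each position W (a win for the player to move) or L (a loss). A position with no legal move is L; any other position is W exactly when some move reaches an L, and L when every move reaches a W.
n=0: no move → L
n=1: W (go to 0, an L position)
n=2: L (sole option 1(W) is W)
n=3: W (go to 2, an L position)
n=4: W (go to 2, an L position)
n=5: L (sole option 4(W) is W)
n=6: W (go to 5, an L position)
n=7: L (sole option 6(W) is W)
n=8: W (go to 7, an L position)
n=9: L (sole option 8(W) is W)
n=10: W (go to 5, an L position)
n=11: L (sole option 10(W) is W)
n=12: W (go to 11, an L position)
n=13: L (sole option 12(W) is W)
n=14: W (go to 7, an L position)
L entries with 1 ≤ n ≤ 14 (n=0 is outside the asked range and is not counted): n = 2, 5, 7, 9, 11, 13; that makes 6.

6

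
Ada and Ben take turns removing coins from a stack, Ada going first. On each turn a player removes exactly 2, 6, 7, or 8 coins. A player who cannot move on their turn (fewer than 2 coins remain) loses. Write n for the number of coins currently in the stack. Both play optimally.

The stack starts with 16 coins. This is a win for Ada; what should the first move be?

Remove 2, leaving 14.

Compute win/loss labels from the base case upward. A position with no move is L. Any other position is W if it can reach an L in one move, else L.
n=0: no move → L
n=1: no move → L
n=2: reaches L-position 0 → W
n=3: reaches L-position 1 → W
n=4: only reaches 2(W), which is W → L
n=5: only reaches 3(W), which is W → L
n=6: reaches L-position 4 → W
n=7: reaches L-position 5 → W
n=8: reaches L-position 1 → W
n=9: reaches L-position 1 → W
n=10: reaches L-position 4 → W
n=11: reaches L-position 5 → W
n=12: reaches L-position 5 → W
n=13: reaches L-position 5 → W
n=14: only reaches 12(W), 8(W), 7(W), 6(W), all W → L
n=15: only reaches 13(W), 9(W), 8(W), 7(W), all W → L
n=16: reaches L-position 14 → W
From 16, the L positions reachable in one move are: 14.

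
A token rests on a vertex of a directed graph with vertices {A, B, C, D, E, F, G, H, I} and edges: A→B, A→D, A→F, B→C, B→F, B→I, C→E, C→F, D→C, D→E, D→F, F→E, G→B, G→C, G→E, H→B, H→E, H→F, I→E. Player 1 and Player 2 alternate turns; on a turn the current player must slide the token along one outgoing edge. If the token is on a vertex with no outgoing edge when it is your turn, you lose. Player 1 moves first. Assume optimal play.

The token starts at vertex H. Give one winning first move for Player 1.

Compute win/loss labels from the base case upward. A position with no move is L. Any other position is W if it can reach an L in one move, else L.
Every edge goes from a vertex to one that appears earlier in the order E, F, C, I, B, D, H, A, G, so processing vertices in that order labels each vertex after all of its successors.
E: no outgoing edge → L
F: can move to E, which is L ⇒ W
C: can move to E, which is L ⇒ W
I: can move to E, which is L ⇒ W
B: moves to I(W), C(W), F(W); every one is W ⇒ L
D: can move to E, which is L ⇒ W
H: can move to B, which is L ⇒ W
A: can move to B, which is L ⇒ W
G: can move to B, which is L ⇒ W
From H, the L positions reachable in one move are: B, E. Any move reaching one of these is winning.

Move to B.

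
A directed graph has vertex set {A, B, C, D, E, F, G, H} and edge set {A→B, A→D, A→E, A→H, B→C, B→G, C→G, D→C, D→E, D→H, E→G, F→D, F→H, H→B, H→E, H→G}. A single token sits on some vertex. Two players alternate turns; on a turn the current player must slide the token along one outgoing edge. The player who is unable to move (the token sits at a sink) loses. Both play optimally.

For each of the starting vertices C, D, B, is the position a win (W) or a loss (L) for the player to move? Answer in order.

Work bottom-up. With no move the player to move loses. Otherwise the position is W if at least one move leads to an L position for the opponent, and L if every move leads to a W.
Every edge goes from a vertex to one that appears earlier in the order G, C, E, B, H, D, A, F, so processing vertices in that order labels each vertex after all of its successors.
G: no outgoing edge → L
C: can move to G, which is L ⇒ W
E: can move to G, which is L ⇒ W
B: can move to G, which is L ⇒ W
H: can move to G, which is L ⇒ W
D: moves to H(W), E(W), C(W); every one is W ⇒ L
A: can move to D, which is L ⇒ W
F: can move to D, which is L ⇒ W

C: W, D: L, B: W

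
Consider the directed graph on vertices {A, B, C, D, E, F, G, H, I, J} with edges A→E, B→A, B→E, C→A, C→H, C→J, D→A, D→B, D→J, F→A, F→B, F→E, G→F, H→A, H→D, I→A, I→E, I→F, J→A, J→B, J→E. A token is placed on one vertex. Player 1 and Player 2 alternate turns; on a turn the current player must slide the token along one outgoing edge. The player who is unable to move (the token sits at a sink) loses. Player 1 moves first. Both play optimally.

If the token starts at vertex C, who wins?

Player 2 wins.

Compute win/loss labels from the base case upward. A position with no move is L. Any other position is W if it can reach an L in one move, else L.
Every edge goes from a vertex to one that appears earlier in the order E, A, B, J, F, D, H, I, G, C, so processing vertices in that order labels each vertex after all of its successors.
E: no outgoing edge → L
A: W (go to E, an L position)
B: W (go to E, an L position)
J: W (go to E, an L position)
F: W (go to E, an L position)
D: L (options J(W), B(W), A(W) are all W)
H: W (go to D, an L position)
I: W (go to E, an L position)
G: L (sole option F(W) is W)
C: L (options H(W), J(W), A(W) are all W)
Every move from C reaches a W position, so the mover loses.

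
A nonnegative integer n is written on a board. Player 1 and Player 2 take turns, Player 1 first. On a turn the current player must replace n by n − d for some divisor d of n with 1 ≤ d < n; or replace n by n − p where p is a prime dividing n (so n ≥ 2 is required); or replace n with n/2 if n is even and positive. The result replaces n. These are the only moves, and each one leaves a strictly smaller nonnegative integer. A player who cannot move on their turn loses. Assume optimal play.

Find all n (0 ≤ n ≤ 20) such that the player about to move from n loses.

Positions with no move are L. A position that does have a move is losing for the player to move precisely when every available move leads to a winning position for the opponent. Fill in the labels:
n=0: no move → L
n=1: no move → L
n=2: can move to 0, which is L ⇒ W
n=3: can move to 0, which is L ⇒ W
n=4: moves to 2(W), 3(W); every one is W ⇒ L
n=5: can move to 0, which is L ⇒ W
n=6: can move to 4, which is L ⇒ W
n=7: can move to 0, which is L ⇒ W
n=8: can move to 4, which is L ⇒ W
n=9: moves to 6(W), 8(W); every one is W ⇒ L
n=10: can move to 9, which is L ⇒ W
n=11: can move to 0, which is L ⇒ W
n=12: can move to 9, which is L ⇒ W
n=13: can move to 0, which is L ⇒ W
n=14: moves to 7(W), 12(W), 13(W); every one is W ⇒ L
n=15: can move to 14, which is L ⇒ W
n=16: can move to 14, which is L ⇒ W
n=17: can move to 0, which is L ⇒ W
n=18: can move to 9, which is L ⇒ W
n=19: can move to 0, which is L ⇒ W
n=20: moves to 10(W), 15(W), 16(W), 18(W), 19(W); every one is W ⇒ L
The losing starting values of n are exactly the entries labelled L in this table (6 of them).

0, 1, 4, 9, 14, 20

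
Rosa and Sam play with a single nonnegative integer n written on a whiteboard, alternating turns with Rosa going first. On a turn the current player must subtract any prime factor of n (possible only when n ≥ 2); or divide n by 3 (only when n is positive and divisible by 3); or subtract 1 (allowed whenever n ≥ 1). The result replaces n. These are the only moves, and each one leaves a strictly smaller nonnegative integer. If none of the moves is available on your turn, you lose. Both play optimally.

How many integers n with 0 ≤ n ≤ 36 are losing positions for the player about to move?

10

Build the W/L table. Terminal = L. A non-terminal position is W if it has a move to some L; otherwise it is L.
n=0: no move → L
n=1: can move to 0, which is L ⇒ W
n=2: can move to 0, which is L ⇒ W
n=3: can move to 0, which is L ⇒ W
n=4: moves to 2(W), 3(W); every one is W ⇒ L
n=5: can move to 0, which is L ⇒ W
n=6: can move to 4, which is L ⇒ W
n=7: can move to 0, which is L ⇒ W
n=8: moves to 6(W), 7(W); every one is W ⇒ L
n=9: can move to 8, which is L ⇒ W
n=10: can move to 8, which is L ⇒ W
n=11: can move to 0, which is L ⇒ W
n=12: can move to 4, which is L ⇒ W
n=13: can move to 0, which is L ⇒ W
n=14: moves to 7(W), 12(W), 13(W); every one is W ⇒ L
n=15: can move to 14, which is L ⇒ W
n=16: can move to 14, which is L ⇒ W
n=17: can move to 0, which is L ⇒ W
n=18: moves to 6(W), 15(W), 16(W), 17(W); every one is W ⇒ L
n=19: can move to 0, which is L ⇒ W
n=20: can move to 18, which is L ⇒ W
n=21: can move to 14, which is L ⇒ W
n=22: moves to 11(W), 20(W), 21(W); every one is W ⇒ L
n=23: can move to 0, which is L ⇒ W
n=24: can move to 8, which is L ⇒ W
n=25: moves to 20(W), 24(W); every one is W ⇒ L
n=26: can move to 25, which is L ⇒ W
n=27: moves to 9(W), 24(W), 26(W); every one is W ⇒ L
n=28: can move to 27, which is L ⇒ W
n=29: can move to 0, which is L ⇒ W
n=30: can move to 25, which is L ⇒ W
n=31: can move to 0, which is L ⇒ W
n=32: moves to 30(W), 31(W); every one is W ⇒ L
n=33: can move to 22, which is L ⇒ W
n=34: can move to 32, which is L ⇒ W
n=35: moves to 28(W), 30(W), 34(W); every one is W ⇒ L
n=36: can move to 35, which is L ⇒ W
L entries with 0 ≤ n ≤ 36: n = 0, 4, 8, 14, 18, 22, 25, 27, 32, 35; that makes 10.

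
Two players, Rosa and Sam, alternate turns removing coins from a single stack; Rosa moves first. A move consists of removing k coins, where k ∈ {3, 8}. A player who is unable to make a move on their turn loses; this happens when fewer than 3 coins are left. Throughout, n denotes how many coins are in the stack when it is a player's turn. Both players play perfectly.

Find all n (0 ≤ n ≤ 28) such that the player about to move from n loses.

Work bottom-up. With no move the player to move loses. Otherwise the position is W if at least one move leads to an L position for the opponent, and L if every move leads to a W.
n=0: no move → L
n=1: no move → L
n=2: no move → L
n=3: can move to 0, which is L ⇒ W
n=4: can move to 1, which is L ⇒ W
n=5: can move to 2, which is L ⇒ W
n=6: the only move is to 3(W), a W ⇒ L
n=7: the only move is to 4(W), a W ⇒ L
n=8: can move to 0, which is L ⇒ W
n=9: can move to 6, which is L ⇒ W
n=10: can move to 7, which is L ⇒ W
n=11: moves to 8(W), 3(W); every one is W ⇒ L
n=12: moves to 9(W), 4(W); every one is W ⇒ L
n=13: moves to 10(W), 5(W); every one is W ⇒ L
n=14: can move to 11, which is L ⇒ W
n=15: can move to 12, which is L ⇒ W
n=16: can move to 13, which is L ⇒ W
n=17: moves to 14(W), 9(W); every one is W ⇒ L
n=18: moves to 15(W), 10(W); every one is W ⇒ L
n=19: can move to 11, which is L ⇒ W
n=20: can move to 17, which is L ⇒ W
n=21: can move to 18, which is L ⇒ W
n=22: moves to 19(W), 14(W); every one is W ⇒ L
n=23: moves to 20(W), 15(W); every one is W ⇒ L
n=24: moves to 21(W), 16(W); every one is W ⇒ L
n=25: can move to 22, which is L ⇒ W
n=26: can move to 23, which is L ⇒ W
n=27: can move to 24, which is L ⇒ W
n=28: moves to 25(W), 20(W); every one is W ⇒ L
Reading off the rows marked L gives the requested list; there are 14 such values of n.

0, 1, 2, 6, 7, 11, 12, 13, 17, 18, 22, 23, 24, 28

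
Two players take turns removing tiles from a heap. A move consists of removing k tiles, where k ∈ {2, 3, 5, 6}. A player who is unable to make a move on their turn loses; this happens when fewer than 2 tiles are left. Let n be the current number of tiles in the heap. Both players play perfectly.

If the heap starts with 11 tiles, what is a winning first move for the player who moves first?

Remove 2, leaving 9.

Classify positions by backward induction: terminal positions (no move available) are L. From any other position, the mover wins iff some move reaches an L.
n=0: no move → L
n=1: no move → L
n=2: can move to 0, which is L ⇒ W
n=3: can move to 1, which is L ⇒ W
n=4: can move to 1, which is L ⇒ W
n=5: can move to 0, which is L ⇒ W
n=6: can move to 1, which is L ⇒ W
n=7: can move to 1, which is L ⇒ W
n=8: moves to 6(W), 5(W), 3(W), 2(W); every one is W ⇒ L
n=9: moves to 7(W), 6(W), 4(W), 3(W); every one is W ⇒ L
n=10: can move to 8, which is L ⇒ W
n=11: can move to 9, which is L ⇒ W
From 11, the L positions reachable in one move are: 9, 8. Any move reaching one of these is winning.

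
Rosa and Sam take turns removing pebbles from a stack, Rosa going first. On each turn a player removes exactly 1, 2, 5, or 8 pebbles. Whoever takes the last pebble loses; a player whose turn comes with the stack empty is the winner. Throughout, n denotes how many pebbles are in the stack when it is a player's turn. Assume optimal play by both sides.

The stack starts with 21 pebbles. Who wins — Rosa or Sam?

Rosa wins.

Label each position W (a win for the player to move) or L (a loss). A position with no legal move is W; any other position is W exactly when some move reaches an L, and L when every move reaches a W.
n=0: no move; the opponent has just taken the last pebble and therefore loses → W
n=1: →0(W) only, which is W, so L
n=2: →1(L), so W
n=3: →1(L), so W
n=4: →3(W), 2(W) — all W, so L
n=5: →4(L), so W
n=6: →4(L), so W
n=7: →6(W), 5(W), 2(W) — all W, so L
n=8: →7(L), so W
n=9: →7(L), so W
n=10: →9(W), 8(W), 5(W), 2(W) — all W, so L
n=11: →10(L), so W
n=12: →10(L), so W
n=13: →12(W), 11(W), 8(W), 5(W) — all W, so L
n=14: →13(L), so W
n=15: →13(L), so W
n=16: →15(W), 14(W), 11(W), 8(W) — all W, so L
n=17: →16(L), so W
n=18: →16(L), so W
n=19: →18(W), 17(W), 14(W), 11(W) — all W, so L
n=20: →19(L), so W
n=21: →19(L), so W
The starting position 21 is W: Rosa should remove 2, leaving 19, handing over an L position.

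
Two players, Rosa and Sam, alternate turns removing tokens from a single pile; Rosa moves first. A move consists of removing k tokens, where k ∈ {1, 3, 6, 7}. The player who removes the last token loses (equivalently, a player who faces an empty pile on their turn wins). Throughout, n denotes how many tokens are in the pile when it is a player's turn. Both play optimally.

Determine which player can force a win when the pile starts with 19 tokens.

Classify positions by backward induction: terminal positions (no move available) are W. From any other position, the mover wins iff some move reaches an L.
n=0: no move; the opponent has just taken the last token and therefore loses → W
n=1: →0(W) only, which is W, so L
n=2: →1(L), so W
n=3: →2(W), 0(W) — all W, so L
n=4: →3(L), so W
n=5: →4(W), 2(W) — all W, so L
n=6: →5(L), so W
n=7: →1(L), so W
n=8: →5(L), so W
n=9: →3(L), so W
n=10: →3(L), so W
n=11: →5(L), so W
n=12: →5(L), so W
n=13: →12(W), 10(W), 7(W), 6(W) — all W, so L
n=14: →13(L), so W
n=15: →14(W), 12(W), 9(W), 8(W) — all W, so L
n=16: →15(L), so W
n=17: →16(W), 14(W), 11(W), 10(W) — all W, so L
n=18: →17(L), so W
n=19: →13(L), so W
From 19 Rosa can remove 6, leaving 13, reaching an L position.

Rosa wins.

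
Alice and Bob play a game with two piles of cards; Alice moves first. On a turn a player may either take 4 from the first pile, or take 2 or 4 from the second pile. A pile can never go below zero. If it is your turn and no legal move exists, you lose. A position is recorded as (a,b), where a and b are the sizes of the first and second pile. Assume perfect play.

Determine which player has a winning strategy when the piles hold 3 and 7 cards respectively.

Bob wins.

Compute win/loss labels from the base case upward. A position with no move is L. Any other position is W if it can reach an L in one move, else L.
No move ever increases a pile, so every position that can arise here has a ≤ 3 and b ≤ 7; it is enough to label the cells with 0 ≤ a ≤ 3 and 0 ≤ b ≤ 7.
Every move lowers a or b (never raises either), so fill the grid row by row in increasing a, and left to right within a row: each cell's successors are then already labelled.
      b=0  b=1  b=2  b=3  b=4  b=5  b=6  b=7
a=0:    L    L    W    W    W    W    L    L
a=1:    L    L    W    W    W    W    L    L
a=2:    L    L    W    W    W    W    L    L
a=3:    L    L    W    W    W    W    L    L
Cells with no legal move (terminal, hence L): (0,0), (0,1), (1,0), (1,1), (2,0), (2,1), (3,0), (3,1).
The remaining L cells, each justified by listing all of its moves:
(0,6): moves to (0,4)(W), (0,2)(W); every one is W ⇒ L
(0,7): moves to (0,5)(W), (0,3)(W); every one is W ⇒ L
(1,6): moves to (1,4)(W), (1,2)(W); every one is W ⇒ L
(1,7): moves to (1,5)(W), (1,3)(W); every one is W ⇒ L
(2,6): moves to (2,4)(W), (2,2)(W); every one is W ⇒ L
(2,7): moves to (2,5)(W), (2,3)(W); every one is W ⇒ L
(3,6): moves to (3,4)(W), (3,2)(W); every one is W ⇒ L
(3,7): moves to (3,5)(W), (3,3)(W); every one is W ⇒ L
Every other cell has at least one move into one of the L cells above, so it is W.
The starting position (3,7) is L: whatever Alice does, the opponent receives a W position.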